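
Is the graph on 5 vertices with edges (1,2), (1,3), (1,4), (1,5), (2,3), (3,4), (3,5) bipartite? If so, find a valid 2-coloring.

Step 1: Attempt 2-coloring using BFS:
  Start at vertex 1, assign color 0
  Color vertex 2 with color 1 (neighbor of 1)
  Color vertex 3 with color 1 (neighbor of 1)
  Color vertex 4 with color 1 (neighbor of 1)
  Color vertex 5 with color 1 (neighbor of 1)

Step 2: Conflict found! Vertices 2 and 3 are adjacent but have the same color.
This means the graph contains an odd cycle.

The graph is NOT bipartite.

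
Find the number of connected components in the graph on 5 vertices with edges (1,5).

Step 1: Build adjacency list from edges:
  1: 5
  2: (none)
  3: (none)
  4: (none)
  5: 1

Step 2: Run BFS/DFS from vertex 1:
  Visited: {1, 5}
  Reached 2 of 5 vertices

Step 3: Only 2 of 5 vertices reached. Graph is disconnected.
Connected components: {1, 5}, {2}, {3}, {4}
Number of connected components: 4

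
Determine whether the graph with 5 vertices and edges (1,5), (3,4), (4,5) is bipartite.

Step 1: Attempt 2-coloring using BFS:
  Start at vertex 1, assign color 0
  Color vertex 5 with color 1 (neighbor of 1)
  Color vertex 4 with color 0 (neighbor of 5)
  Color vertex 3 with color 1 (neighbor of 4)
  Start new component at vertex 2, assign color 0

Step 2: 2-coloring succeeded. No conflicts found.
  Set A (color 0): {1, 2, 4}
  Set B (color 1): {3, 5}

The graph is bipartite with partition {1, 2, 4}, {3, 5}.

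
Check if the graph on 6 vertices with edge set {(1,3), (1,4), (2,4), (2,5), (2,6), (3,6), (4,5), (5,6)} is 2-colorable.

Step 1: Attempt 2-coloring using BFS:
  Start at vertex 1, assign color 0
  Color vertex 3 with color 1 (neighbor of 1)
  Color vertex 4 with color 1 (neighbor of 1)
  Color vertex 6 with color 0 (neighbor of 3)
  Color vertex 2 with color 0 (neighbor of 4)
  Color vertex 5 with color 0 (neighbor of 4)

Step 2: Conflict found! Vertices 6 and 2 are adjacent but have the same color.
This means the graph contains an odd cycle.

The graph is NOT bipartite.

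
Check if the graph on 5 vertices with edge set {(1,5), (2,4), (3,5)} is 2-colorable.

Step 1: Attempt 2-coloring using BFS:
  Start at vertex 1, assign color 0
  Color vertex 5 with color 1 (neighbor of 1)
  Color vertex 3 with color 0 (neighbor of 5)
  Start new component at vertex 2, assign color 0
  Color vertex 4 with color 1 (neighbor of 2)

Step 2: 2-coloring succeeded. No conflicts found.
  Set A (color 0): {1, 2, 3}
  Set B (color 1): {4, 5}

The graph is bipartite with partition {1, 2, 3}, {4, 5}.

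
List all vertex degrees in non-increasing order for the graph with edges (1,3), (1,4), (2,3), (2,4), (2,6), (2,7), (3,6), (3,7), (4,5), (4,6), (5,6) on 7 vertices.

Step 1: Count edges incident to each vertex:
  deg(1) = 2 (neighbors: 3, 4)
  deg(2) = 4 (neighbors: 3, 4, 6, 7)
  deg(3) = 4 (neighbors: 1, 2, 6, 7)
  deg(4) = 4 (neighbors: 1, 2, 5, 6)
  deg(5) = 2 (neighbors: 4, 6)
  deg(6) = 4 (neighbors: 2, 3, 4, 5)
  deg(7) = 2 (neighbors: 2, 3)

Step 2: Sort degrees in non-increasing order:
  Degrees: [2, 4, 4, 4, 2, 4, 2] -> sorted: [4, 4, 4, 4, 2, 2, 2]

Degree sequence: [4, 4, 4, 4, 2, 2, 2]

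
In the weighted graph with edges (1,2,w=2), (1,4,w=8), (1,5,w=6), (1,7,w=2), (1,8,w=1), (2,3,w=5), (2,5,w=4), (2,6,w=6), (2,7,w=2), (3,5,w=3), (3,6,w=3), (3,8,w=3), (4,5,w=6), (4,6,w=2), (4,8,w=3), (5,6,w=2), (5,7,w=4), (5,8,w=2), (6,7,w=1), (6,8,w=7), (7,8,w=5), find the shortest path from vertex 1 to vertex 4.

Step 1: Build adjacency list with weights:
  1: 2(w=2), 4(w=8), 5(w=6), 7(w=2), 8(w=1)
  2: 1(w=2), 3(w=5), 5(w=4), 6(w=6), 7(w=2)
  3: 2(w=5), 5(w=3), 6(w=3), 8(w=3)
  4: 1(w=8), 5(w=6), 6(w=2), 8(w=3)
  5: 1(w=6), 2(w=4), 3(w=3), 4(w=6), 6(w=2), 7(w=4), 8(w=2)
  6: 2(w=6), 3(w=3), 4(w=2), 5(w=2), 7(w=1), 8(w=7)
  7: 1(w=2), 2(w=2), 5(w=4), 6(w=1), 8(w=5)
  8: 1(w=1), 3(w=3), 4(w=3), 5(w=2), 6(w=7), 7(w=5)

Step 2: Apply Dijkstra's algorithm from vertex 1:
  Visit vertex 1 (distance=0)
    Update dist[2] = 2
    Update dist[4] = 8
    Update dist[5] = 6
    Update dist[7] = 2
    Update dist[8] = 1
  Visit vertex 8 (distance=1)
    Update dist[3] = 4
    Update dist[4] = 4
    Update dist[5] = 3
    Update dist[6] = 8
  Visit vertex 2 (distance=2)
  Visit vertex 7 (distance=2)
    Update dist[6] = 3
  Visit vertex 5 (distance=3)
  Visit vertex 6 (distance=3)
  Visit vertex 3 (distance=4)
  Visit vertex 4 (distance=4)

Step 3: Shortest path: 1 -> 8 -> 4
Total weight: 1 + 3 = 4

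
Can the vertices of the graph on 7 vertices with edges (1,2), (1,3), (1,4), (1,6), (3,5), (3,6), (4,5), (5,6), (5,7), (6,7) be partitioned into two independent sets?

Step 1: Attempt 2-coloring using BFS:
  Start at vertex 1, assign color 0
  Color vertex 2 with color 1 (neighbor of 1)
  Color vertex 3 with color 1 (neighbor of 1)
  Color vertex 4 with color 1 (neighbor of 1)
  Color vertex 6 with color 1 (neighbor of 1)
  Color vertex 5 with color 0 (neighbor of 3)

Step 2: Conflict found! Vertices 3 and 6 are adjacent but have the same color.
This means the graph contains an odd cycle.

The graph is NOT bipartite.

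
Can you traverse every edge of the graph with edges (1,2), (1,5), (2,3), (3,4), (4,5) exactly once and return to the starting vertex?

Step 1: Find the degree of each vertex:
  deg(1) = 2
  deg(2) = 2
  deg(3) = 2
  deg(4) = 2
  deg(5) = 2

Step 2: Count vertices with odd degree:
  All vertices have even degree (0 odd-degree vertices)

Step 3: Apply Euler's theorem:
  - Eulerian circuit exists iff graph is connected and all vertices have even degree
  - Eulerian path exists iff graph is connected and has 0 or 2 odd-degree vertices

Graph is connected with 0 odd-degree vertices.
Both Eulerian circuit and Eulerian path exist.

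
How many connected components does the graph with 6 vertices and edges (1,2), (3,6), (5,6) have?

Step 1: Build adjacency list from edges:
  1: 2
  2: 1
  3: 6
  4: (none)
  5: 6
  6: 3, 5

Step 2: Run BFS/DFS from vertex 1:
  Visited: {1, 2}
  Reached 2 of 6 vertices

Step 3: Only 2 of 6 vertices reached. Graph is disconnected.
Connected components: {1, 2}, {3, 5, 6}, {4}
Number of connected components: 3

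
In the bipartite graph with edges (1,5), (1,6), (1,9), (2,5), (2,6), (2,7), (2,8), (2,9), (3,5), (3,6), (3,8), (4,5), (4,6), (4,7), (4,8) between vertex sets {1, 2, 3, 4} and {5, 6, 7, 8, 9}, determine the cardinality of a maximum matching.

Step 1: List the neighbors of each left vertex:
  1: 5, 6, 9
  2: 5, 6, 7, 8, 9
  3: 5, 6, 8
  4: 5, 6, 7, 8

Step 2: Greedily match left vertices, then look for augmenting paths:
  Match 1 -- 5
  Match 2 -- 6
  Match 3 -- 8
  Match 4 -- 7
  No augmenting path remains.

Step 3: Verify this is maximum:
  Matching size 4 = min(|L|, |R|) = min(4, 5), which is an upper bound, so this matching is maximum.

Maximum matching: {(1,5), (2,6), (3,8), (4,7)}
Size: 4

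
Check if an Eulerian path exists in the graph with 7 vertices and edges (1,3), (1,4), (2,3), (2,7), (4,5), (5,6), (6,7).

Step 1: Find the degree of each vertex:
  deg(1) = 2
  deg(2) = 2
  deg(3) = 2
  deg(4) = 2
  deg(5) = 2
  deg(6) = 2
  deg(7) = 2

Step 2: Count vertices with odd degree:
  All vertices have even degree (0 odd-degree vertices)

Step 3: Apply Euler's theorem:
  - Eulerian circuit exists iff graph is connected and all vertices have even degree
  - Eulerian path exists iff graph is connected and has 0 or 2 odd-degree vertices

Graph is connected with 0 odd-degree vertices.
Both Eulerian circuit and Eulerian path exist.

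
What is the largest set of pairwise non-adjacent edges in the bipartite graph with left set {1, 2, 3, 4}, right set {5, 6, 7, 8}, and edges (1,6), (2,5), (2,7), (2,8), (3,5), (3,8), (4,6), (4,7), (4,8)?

Step 1: List the neighbors of each left vertex:
  1: 6
  2: 5, 7, 8
  3: 5, 8
  4: 6, 7, 8

Step 2: Greedily match left vertices, then look for augmenting paths:
  Match 1 -- 6
  Match 2 -- 5
  Match 3 -- 8
  Match 4 -- 7
  No augmenting path remains.

Step 3: Verify this is maximum:
  Matching size 4 = min(|L|, |R|) = min(4, 4), which is an upper bound, so this matching is maximum.

Maximum matching: {(1,6), (2,5), (3,8), (4,7)}
Size: 4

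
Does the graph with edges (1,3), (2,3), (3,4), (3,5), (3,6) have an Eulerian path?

Step 1: Find the degree of each vertex:
  deg(1) = 1
  deg(2) = 1
  deg(3) = 5
  deg(4) = 1
  deg(5) = 1
  deg(6) = 1

Step 2: Count vertices with odd degree:
  Odd-degree vertices: 1, 2, 3, 4, 5, 6 (6 total)

Step 3: Apply Euler's theorem:
  - Eulerian circuit exists iff graph is connected and all vertices have even degree
  - Eulerian path exists iff graph is connected and has 0 or 2 odd-degree vertices

Graph has 6 odd-degree vertices (need 0 or 2).
Neither Eulerian path nor Eulerian circuit exists.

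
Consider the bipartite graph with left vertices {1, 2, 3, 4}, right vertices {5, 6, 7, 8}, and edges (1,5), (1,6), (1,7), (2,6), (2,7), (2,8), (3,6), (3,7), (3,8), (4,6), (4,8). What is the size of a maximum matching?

Step 1: List the neighbors of each left vertex:
  1: 5, 6, 7
  2: 6, 7, 8
  3: 6, 7, 8
  4: 6, 8

Step 2: Greedily match left vertices, then look for augmenting paths:
  Match 1 -- 5
  Match 2 -- 6
  Match 3 -- 7
  Match 4 -- 8
  No augmenting path remains.

Step 3: Verify this is maximum:
  Matching size 4 = min(|L|, |R|) = min(4, 4), which is an upper bound, so this matching is maximum.

Maximum matching: {(1,5), (2,6), (3,7), (4,8)}
Size: 4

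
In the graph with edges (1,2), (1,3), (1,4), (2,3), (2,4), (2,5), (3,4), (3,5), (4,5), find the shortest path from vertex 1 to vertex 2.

Step 1: Build adjacency list:
  1: 2, 3, 4
  2: 1, 3, 4, 5
  3: 1, 2, 4, 5
  4: 1, 2, 3, 5
  5: 2, 3, 4

Step 2: BFS from vertex 1 to find shortest path to 2:
  vertex 2 reached at distance 1

Step 3: Shortest path: 1 -> 2
Path length: 1 edge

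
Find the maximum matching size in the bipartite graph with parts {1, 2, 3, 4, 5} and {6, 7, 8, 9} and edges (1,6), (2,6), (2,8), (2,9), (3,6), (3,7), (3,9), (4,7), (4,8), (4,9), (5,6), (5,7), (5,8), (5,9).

Step 1: List the neighbors of each left vertex:
  1: 6
  2: 6, 8, 9
  3: 6, 7, 9
  4: 7, 8, 9
  5: 6, 7, 8, 9

Step 2: Greedily match left vertices, then look for augmenting paths:
  Match 1 -- 6
  Match 2 -- 8
  Match 3 -- 7
  Match 4 -- 9
  No augmenting path remains.

Step 3: Verify this is maximum:
  Matching size 4 = min(|L|, |R|) = min(5, 4), which is an upper bound, so this matching is maximum.

Maximum matching: {(1,6), (2,8), (3,7), (4,9)}
Size: 4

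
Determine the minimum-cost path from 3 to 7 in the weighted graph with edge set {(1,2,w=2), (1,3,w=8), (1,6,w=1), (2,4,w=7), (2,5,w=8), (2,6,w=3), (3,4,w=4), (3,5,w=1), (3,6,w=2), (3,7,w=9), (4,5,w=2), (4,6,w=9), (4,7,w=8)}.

Step 1: Build adjacency list with weights:
  1: 2(w=2), 3(w=8), 6(w=1)
  2: 1(w=2), 4(w=7), 5(w=8), 6(w=3)
  3: 1(w=8), 4(w=4), 5(w=1), 6(w=2), 7(w=9)
  4: 2(w=7), 3(w=4), 5(w=2), 6(w=9), 7(w=8)
  5: 2(w=8), 3(w=1), 4(w=2)
  6: 1(w=1), 2(w=3), 3(w=2), 4(w=9)
  7: 3(w=9), 4(w=8)

Step 2: Apply Dijkstra's algorithm from vertex 3:
  Visit vertex 3 (distance=0)
    Update dist[1] = 8
    Update dist[4] = 4
    Update dist[5] = 1
    Update dist[6] = 2
    Update dist[7] = 9
  Visit vertex 5 (distance=1)
    Update dist[2] = 9
    Update dist[4] = 3
  Visit vertex 6 (distance=2)
    Update dist[1] = 3
    Update dist[2] = 5
  Visit vertex 1 (distance=3)
  Visit vertex 4 (distance=3)
  Visit vertex 2 (distance=5)
  Visit vertex 7 (distance=9)

Step 3: Shortest path: 3 -> 7
Total weight: 9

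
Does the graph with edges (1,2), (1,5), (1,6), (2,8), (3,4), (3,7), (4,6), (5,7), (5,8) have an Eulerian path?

Step 1: Find the degree of each vertex:
  deg(1) = 3
  deg(2) = 2
  deg(3) = 2
  deg(4) = 2
  deg(5) = 3
  deg(6) = 2
  deg(7) = 2
  deg(8) = 2

Step 2: Count vertices with odd degree:
  Odd-degree vertices: 1, 5 (2 total)

Step 3: Apply Euler's theorem:
  - Eulerian circuit exists iff graph is connected and all vertices have even degree
  - Eulerian path exists iff graph is connected and has 0 or 2 odd-degree vertices

Graph is connected with exactly 2 odd-degree vertices (1, 5).
Eulerian path exists (starting and ending at the odd-degree vertices), but no Eulerian circuit.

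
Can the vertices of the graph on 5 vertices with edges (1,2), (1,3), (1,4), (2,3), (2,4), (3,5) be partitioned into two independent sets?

Step 1: Attempt 2-coloring using BFS:
  Start at vertex 1, assign color 0
  Color vertex 2 with color 1 (neighbor of 1)
  Color vertex 3 with color 1 (neighbor of 1)
  Color vertex 4 with color 1 (neighbor of 1)

Step 2: Conflict found! Vertices 2 and 3 are adjacent but have the same color.
This means the graph contains an odd cycle.

The graph is NOT bipartite.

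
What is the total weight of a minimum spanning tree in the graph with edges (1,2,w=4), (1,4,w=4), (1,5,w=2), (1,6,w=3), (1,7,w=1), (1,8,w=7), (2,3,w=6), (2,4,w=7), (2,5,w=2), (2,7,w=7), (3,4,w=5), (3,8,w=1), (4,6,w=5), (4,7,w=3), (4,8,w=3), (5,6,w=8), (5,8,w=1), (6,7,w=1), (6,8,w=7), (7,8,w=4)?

Apply Kruskal's algorithm (sort edges by weight, add if no cycle):

Sorted edges by weight:
  (1,7) w=1
  (3,8) w=1
  (5,8) w=1
  (6,7) w=1
  (1,5) w=2
  (2,5) w=2
  (1,6) w=3
  (4,7) w=3
  (4,8) w=3
  (1,2) w=4
  (1,4) w=4
  (7,8) w=4
  (3,4) w=5
  (4,6) w=5
  (2,3) w=6
  (1,8) w=7
  (2,4) w=7
  (2,7) w=7
  (6,8) w=7
  (5,6) w=8

Add edge (1,7) w=1 -- no cycle. Running total: 1
Add edge (3,8) w=1 -- no cycle. Running total: 2
Add edge (5,8) w=1 -- no cycle. Running total: 3
Add edge (6,7) w=1 -- no cycle. Running total: 4
Add edge (1,5) w=2 -- no cycle. Running total: 6
Add edge (2,5) w=2 -- no cycle. Running total: 8
Skip edge (1,6) w=3 -- would create cycle
Add edge (4,7) w=3 -- no cycle. Running total: 11

MST edges: (1,7,w=1), (3,8,w=1), (5,8,w=1), (6,7,w=1), (1,5,w=2), (2,5,w=2), (4,7,w=3)
Total MST weight: 1 + 1 + 1 + 1 + 2 + 2 + 3 = 11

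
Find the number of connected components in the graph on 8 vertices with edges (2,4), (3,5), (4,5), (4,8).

Step 1: Build adjacency list from edges:
  1: (none)
  2: 4
  3: 5
  4: 2, 5, 8
  5: 3, 4
  6: (none)
  7: (none)
  8: 4

Step 2: Run BFS/DFS from vertex 1:
  Visited: {1}
  Reached 1 of 8 vertices

Step 3: Only 1 of 8 vertices reached. Graph is disconnected.
Connected components: {1}, {2, 3, 4, 5, 8}, {6}, {7}
Number of connected components: 4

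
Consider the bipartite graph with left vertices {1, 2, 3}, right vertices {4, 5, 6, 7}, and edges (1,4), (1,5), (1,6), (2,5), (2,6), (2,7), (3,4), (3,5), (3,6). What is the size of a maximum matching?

Step 1: List the neighbors of each left vertex:
  1: 4, 5, 6
  2: 5, 6, 7
  3: 4, 5, 6

Step 2: Greedily match left vertices, then look for augmenting paths:
  Match 1 -- 4
  Match 2 -- 5
  Match 3 -- 6
  No augmenting path remains.

Step 3: Verify this is maximum:
  Matching size 3 = min(|L|, |R|) = min(3, 4), which is an upper bound, so this matching is maximum.

Maximum matching: {(1,4), (2,5), (3,6)}
Size: 3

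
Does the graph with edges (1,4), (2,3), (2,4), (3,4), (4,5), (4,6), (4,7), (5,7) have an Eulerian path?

Step 1: Find the degree of each vertex:
  deg(1) = 1
  deg(2) = 2
  deg(3) = 2
  deg(4) = 6
  deg(5) = 2
  deg(6) = 1
  deg(7) = 2

Step 2: Count vertices with odd degree:
  Odd-degree vertices: 1, 6 (2 total)

Step 3: Apply Euler's theorem:
  - Eulerian circuit exists iff graph is connected and all vertices have even degree
  - Eulerian path exists iff graph is connected and has 0 or 2 odd-degree vertices

Graph is connected with exactly 2 odd-degree vertices (1, 6).
Eulerian path exists (starting and ending at the odd-degree vertices), but no Eulerian circuit.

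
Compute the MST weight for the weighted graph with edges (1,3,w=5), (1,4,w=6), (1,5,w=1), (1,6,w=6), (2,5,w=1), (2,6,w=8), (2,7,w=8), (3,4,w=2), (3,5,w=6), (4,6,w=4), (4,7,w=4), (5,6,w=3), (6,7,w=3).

Apply Kruskal's algorithm (sort edges by weight, add if no cycle):

Sorted edges by weight:
  (1,5) w=1
  (2,5) w=1
  (3,4) w=2
  (5,6) w=3
  (6,7) w=3
  (4,7) w=4
  (4,6) w=4
  (1,3) w=5
  (1,4) w=6
  (1,6) w=6
  (3,5) w=6
  (2,6) w=8
  (2,7) w=8

Add edge (1,5) w=1 -- no cycle. Running total: 1
Add edge (2,5) w=1 -- no cycle. Running total: 2
Add edge (3,4) w=2 -- no cycle. Running total: 4
Add edge (5,6) w=3 -- no cycle. Running total: 7
Add edge (6,7) w=3 -- no cycle. Running total: 10
Add edge (4,7) w=4 -- no cycle. Running total: 14

MST edges: (1,5,w=1), (2,5,w=1), (3,4,w=2), (5,6,w=3), (6,7,w=3), (4,7,w=4)
Total MST weight: 1 + 1 + 2 + 3 + 3 + 4 = 14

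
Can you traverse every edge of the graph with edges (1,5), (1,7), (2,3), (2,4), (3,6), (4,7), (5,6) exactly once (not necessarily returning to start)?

Step 1: Find the degree of each vertex:
  deg(1) = 2
  deg(2) = 2
  deg(3) = 2
  deg(4) = 2
  deg(5) = 2
  deg(6) = 2
  deg(7) = 2

Step 2: Count vertices with odd degree:
  All vertices have even degree (0 odd-degree vertices)

Step 3: Apply Euler's theorem:
  - Eulerian circuit exists iff graph is connected and all vertices have even degree
  - Eulerian path exists iff graph is connected and has 0 or 2 odd-degree vertices

Graph is connected with 0 odd-degree vertices.
Both Eulerian circuit and Eulerian path exist.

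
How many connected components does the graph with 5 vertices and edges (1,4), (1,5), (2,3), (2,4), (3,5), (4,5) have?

Step 1: Build adjacency list from edges:
  1: 4, 5
  2: 3, 4
  3: 2, 5
  4: 1, 2, 5
  5: 1, 3, 4

Step 2: Run BFS/DFS from vertex 1:
  Visited: {1, 4, 5, 2, 3}
  Reached 5 of 5 vertices

Step 3: All 5 vertices reached from vertex 1, so the graph is connected.
Number of connected components: 1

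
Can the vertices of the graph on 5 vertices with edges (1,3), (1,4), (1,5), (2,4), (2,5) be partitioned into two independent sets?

Step 1: Attempt 2-coloring using BFS:
  Start at vertex 1, assign color 0
  Color vertex 3 with color 1 (neighbor of 1)
  Color vertex 4 with color 1 (neighbor of 1)
  Color vertex 5 with color 1 (neighbor of 1)
  Color vertex 2 with color 0 (neighbor of 4)

Step 2: 2-coloring succeeded. No conflicts found.
  Set A (color 0): {1, 2}
  Set B (color 1): {3, 4, 5}

The graph is bipartite with partition {1, 2}, {3, 4, 5}.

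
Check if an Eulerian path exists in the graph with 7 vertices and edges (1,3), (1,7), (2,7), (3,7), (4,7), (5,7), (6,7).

Step 1: Find the degree of each vertex:
  deg(1) = 2
  deg(2) = 1
  deg(3) = 2
  deg(4) = 1
  deg(5) = 1
  deg(6) = 1
  deg(7) = 6

Step 2: Count vertices with odd degree:
  Odd-degree vertices: 2, 4, 5, 6 (4 total)

Step 3: Apply Euler's theorem:
  - Eulerian circuit exists iff graph is connected and all vertices have even degree
  - Eulerian path exists iff graph is connected and has 0 or 2 odd-degree vertices

Graph has 4 odd-degree vertices (need 0 or 2).
Neither Eulerian path nor Eulerian circuit exists.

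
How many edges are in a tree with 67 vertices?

A tree on n vertices always has exactly n - 1 edges.
For n = 67: edges = 67 - 1 = 66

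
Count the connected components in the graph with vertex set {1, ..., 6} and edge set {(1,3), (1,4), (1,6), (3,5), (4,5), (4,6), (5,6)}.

Step 1: Build adjacency list from edges:
  1: 3, 4, 6
  2: (none)
  3: 1, 5
  4: 1, 5, 6
  5: 3, 4, 6
  6: 1, 4, 5

Step 2: Run BFS/DFS from vertex 1:
  Visited: {1, 3, 4, 6, 5}
  Reached 5 of 6 vertices

Step 3: Only 5 of 6 vertices reached. Graph is disconnected.
Connected components: {1, 3, 4, 5, 6}, {2}
Number of connected components: 2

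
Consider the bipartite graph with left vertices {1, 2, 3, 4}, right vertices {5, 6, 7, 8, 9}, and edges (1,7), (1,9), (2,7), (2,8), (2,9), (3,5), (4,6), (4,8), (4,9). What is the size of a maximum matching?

Step 1: List the neighbors of each left vertex:
  1: 7, 9
  2: 7, 8, 9
  3: 5
  4: 6, 8, 9

Step 2: Greedily match left vertices, then look for augmenting paths:
  Match 1 -- 7
  Match 2 -- 8
  Match 3 -- 5
  Match 4 -- 6
  No augmenting path remains.

Step 3: Verify this is maximum:
  Matching size 4 = min(|L|, |R|) = min(4, 5), which is an upper bound, so this matching is maximum.

Maximum matching: {(1,7), (2,8), (3,5), (4,6)}
Size: 4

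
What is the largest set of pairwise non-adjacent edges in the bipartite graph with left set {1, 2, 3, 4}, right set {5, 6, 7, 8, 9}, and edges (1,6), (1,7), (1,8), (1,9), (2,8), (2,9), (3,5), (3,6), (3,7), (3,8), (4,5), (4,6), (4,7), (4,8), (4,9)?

Step 1: List the neighbors of each left vertex:
  1: 6, 7, 8, 9
  2: 8, 9
  3: 5, 6, 7, 8
  4: 5, 6, 7, 8, 9

Step 2: Greedily match left vertices, then look for augmenting paths:
  Match 1 -- 6
  Match 2 -- 8
  Match 3 -- 5
  Match 4 -- 7
  No augmenting path remains.

Step 3: Verify this is maximum:
  Matching size 4 = min(|L|, |R|) = min(4, 5), which is an upper bound, so this matching is maximum.

Maximum matching: {(1,6), (2,8), (3,5), (4,7)}
Size: 4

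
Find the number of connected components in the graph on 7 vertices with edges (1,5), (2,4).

Step 1: Build adjacency list from edges:
  1: 5
  2: 4
  3: (none)
  4: 2
  5: 1
  6: (none)
  7: (none)

Step 2: Run BFS/DFS from vertex 1:
  Visited: {1, 5}
  Reached 2 of 7 vertices

Step 3: Only 2 of 7 vertices reached. Graph is disconnected.
Connected components: {1, 5}, {2, 4}, {3}, {6}, {7}
Number of connected components: 5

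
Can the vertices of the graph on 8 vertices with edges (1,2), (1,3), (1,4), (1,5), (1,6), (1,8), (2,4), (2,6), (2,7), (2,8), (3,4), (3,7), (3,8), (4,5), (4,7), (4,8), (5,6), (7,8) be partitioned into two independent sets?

Step 1: Attempt 2-coloring using BFS:
  Start at vertex 1, assign color 0
  Color vertex 2 with color 1 (neighbor of 1)
  Color vertex 3 with color 1 (neighbor of 1)
  Color vertex 4 with color 1 (neighbor of 1)
  Color vertex 5 with color 1 (neighbor of 1)
  Color vertex 6 with color 1 (neighbor of 1)
  Color vertex 8 with color 1 (neighbor of 1)

Step 2: Conflict found! Vertices 2 and 4 are adjacent but have the same color.
This means the graph contains an odd cycle.

The graph is NOT bipartite.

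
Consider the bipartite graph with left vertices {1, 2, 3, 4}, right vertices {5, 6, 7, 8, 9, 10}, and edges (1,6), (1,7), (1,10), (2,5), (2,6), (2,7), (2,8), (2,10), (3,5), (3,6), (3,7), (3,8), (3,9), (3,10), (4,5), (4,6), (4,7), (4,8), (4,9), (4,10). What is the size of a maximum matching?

Step 1: List the neighbors of each left vertex:
  1: 6, 7, 10
  2: 5, 6, 7, 8, 10
  3: 5, 6, 7, 8, 9, 10
  4: 5, 6, 7, 8, 9, 10

Step 2: Greedily match left vertices, then look for augmenting paths:
  Match 1 -- 6
  Match 2 -- 5
  Match 3 -- 7
  Match 4 -- 8
  No augmenting path remains.

Step 3: Verify this is maximum:
  Matching size 4 = min(|L|, |R|) = min(4, 6), which is an upper bound, so this matching is maximum.

Maximum matching: {(1,6), (2,5), (3,7), (4,8)}
Size: 4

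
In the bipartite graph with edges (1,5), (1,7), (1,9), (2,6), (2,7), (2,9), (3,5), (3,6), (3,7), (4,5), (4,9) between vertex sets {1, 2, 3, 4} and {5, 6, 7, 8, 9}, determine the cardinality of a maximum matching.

Step 1: List the neighbors of each left vertex:
  1: 5, 7, 9
  2: 6, 7, 9
  3: 5, 6, 7
  4: 5, 9

Step 2: Greedily match left vertices, then look for augmenting paths:
  Match 1 -- 5
  Match 2 -- 6
  Match 3 -- 7
  Match 4 -- 9
  No augmenting path remains.

Step 3: Verify this is maximum:
  Matching size 4 = min(|L|, |R|) = min(4, 5), which is an upper bound, so this matching is maximum.

Maximum matching: {(1,5), (2,6), (3,7), (4,9)}
Size: 4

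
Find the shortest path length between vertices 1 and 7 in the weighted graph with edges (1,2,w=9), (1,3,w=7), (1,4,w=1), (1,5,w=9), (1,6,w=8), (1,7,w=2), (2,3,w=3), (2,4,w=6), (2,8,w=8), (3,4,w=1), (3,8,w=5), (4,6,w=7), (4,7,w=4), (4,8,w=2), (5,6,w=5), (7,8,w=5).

Step 1: Build adjacency list with weights:
  1: 2(w=9), 3(w=7), 4(w=1), 5(w=9), 6(w=8), 7(w=2)
  2: 1(w=9), 3(w=3), 4(w=6), 8(w=8)
  3: 1(w=7), 2(w=3), 4(w=1), 8(w=5)
  4: 1(w=1), 2(w=6), 3(w=1), 6(w=7), 7(w=4), 8(w=2)
  5: 1(w=9), 6(w=5)
  6: 1(w=8), 4(w=7), 5(w=5)
  7: 1(w=2), 4(w=4), 8(w=5)
  8: 2(w=8), 3(w=5), 4(w=2), 7(w=5)

Step 2: Apply Dijkstra's algorithm from vertex 1:
  Visit vertex 1 (distance=0)
    Update dist[2] = 9
    Update dist[3] = 7
    Update dist[4] = 1
    Update dist[5] = 9
    Update dist[6] = 8
    Update dist[7] = 2
  Visit vertex 4 (distance=1)
    Update dist[2] = 7
    Update dist[3] = 2
    Update dist[8] = 3
  Visit vertex 3 (distance=2)
    Update dist[2] = 5
  Visit vertex 7 (distance=2)

Step 3: Shortest path: 1 -> 7
Total weight: 2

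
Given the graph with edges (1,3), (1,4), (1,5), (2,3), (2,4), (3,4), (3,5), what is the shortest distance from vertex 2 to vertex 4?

Step 1: Build adjacency list:
  1: 3, 4, 5
  2: 3, 4
  3: 1, 2, 4, 5
  4: 1, 2, 3
  5: 1, 3

Step 2: BFS from vertex 2 to find shortest path to 4:
  vertex 3 reached at distance 1
  vertex 4 reached at distance 1

Step 3: Shortest path: 2 -> 4
Path length: 1 edge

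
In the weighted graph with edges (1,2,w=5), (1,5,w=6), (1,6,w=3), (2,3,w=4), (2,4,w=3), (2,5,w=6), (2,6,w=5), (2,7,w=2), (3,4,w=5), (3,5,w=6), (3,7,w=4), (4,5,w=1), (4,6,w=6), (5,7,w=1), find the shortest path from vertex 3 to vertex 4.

Step 1: Build adjacency list with weights:
  1: 2(w=5), 5(w=6), 6(w=3)
  2: 1(w=5), 3(w=4), 4(w=3), 5(w=6), 6(w=5), 7(w=2)
  3: 2(w=4), 4(w=5), 5(w=6), 7(w=4)
  4: 2(w=3), 3(w=5), 5(w=1), 6(w=6)
  5: 1(w=6), 2(w=6), 3(w=6), 4(w=1), 7(w=1)
  6: 1(w=3), 2(w=5), 4(w=6)
  7: 2(w=2), 3(w=4), 5(w=1)

Step 2: Apply Dijkstra's algorithm from vertex 3:
  Visit vertex 3 (distance=0)
    Update dist[2] = 4
    Update dist[4] = 5
    Update dist[5] = 6
    Update dist[7] = 4
  Visit vertex 2 (distance=4)
    Update dist[1] = 9
    Update dist[6] = 9
  Visit vertex 7 (distance=4)
    Update dist[5] = 5
  Visit vertex 4 (distance=5)

Step 3: Shortest path: 3 -> 4
Total weight: 5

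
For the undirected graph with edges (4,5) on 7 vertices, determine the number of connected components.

Step 1: Build adjacency list from edges:
  1: (none)
  2: (none)
  3: (none)
  4: 5
  5: 4
  6: (none)
  7: (none)

Step 2: Run BFS/DFS from vertex 1:
  Visited: {1}
  Reached 1 of 7 vertices

Step 3: Only 1 of 7 vertices reached. Graph is disconnected.
Connected components: {1}, {2}, {3}, {4, 5}, {6}, {7}
Number of connected components: 6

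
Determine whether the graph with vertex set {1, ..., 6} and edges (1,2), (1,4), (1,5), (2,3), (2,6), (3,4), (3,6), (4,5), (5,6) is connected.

Step 1: Build adjacency list from edges:
  1: 2, 4, 5
  2: 1, 3, 6
  3: 2, 4, 6
  4: 1, 3, 5
  5: 1, 4, 6
  6: 2, 3, 5

Step 2: Run BFS/DFS from vertex 1:
  Visited: {1, 2, 4, 5, 3, 6}
  Reached 6 of 6 vertices

Step 3: All 6 vertices reached from vertex 1, so the graph is connected.
Answer: Yes, the graph is connected.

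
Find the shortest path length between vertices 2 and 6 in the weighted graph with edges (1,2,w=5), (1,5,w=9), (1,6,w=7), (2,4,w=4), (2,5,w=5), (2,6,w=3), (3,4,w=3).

Step 1: Build adjacency list with weights:
  1: 2(w=5), 5(w=9), 6(w=7)
  2: 1(w=5), 4(w=4), 5(w=5), 6(w=3)
  3: 4(w=3)
  4: 2(w=4), 3(w=3)
  5: 1(w=9), 2(w=5)
  6: 1(w=7), 2(w=3)

Step 2: Apply Dijkstra's algorithm from vertex 2:
  Visit vertex 2 (distance=0)
    Update dist[1] = 5
    Update dist[4] = 4
    Update dist[5] = 5
    Update dist[6] = 3
  Visit vertex 6 (distance=3)

Step 3: Shortest path: 2 -> 6
Total weight: 3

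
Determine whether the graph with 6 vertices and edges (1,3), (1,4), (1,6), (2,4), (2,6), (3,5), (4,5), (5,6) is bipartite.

Step 1: Attempt 2-coloring using BFS:
  Start at vertex 1, assign color 0
  Color vertex 3 with color 1 (neighbor of 1)
  Color vertex 4 with color 1 (neighbor of 1)
  Color vertex 6 with color 1 (neighbor of 1)
  Color vertex 5 with color 0 (neighbor of 3)
  Color vertex 2 with color 0 (neighbor of 4)

Step 2: 2-coloring succeeded. No conflicts found.
  Set A (color 0): {1, 2, 5}
  Set B (color 1): {3, 4, 6}

The graph is bipartite with partition {1, 2, 5}, {3, 4, 6}.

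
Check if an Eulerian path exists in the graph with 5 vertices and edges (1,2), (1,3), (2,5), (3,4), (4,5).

Step 1: Find the degree of each vertex:
  deg(1) = 2
  deg(2) = 2
  deg(3) = 2
  deg(4) = 2
  deg(5) = 2

Step 2: Count vertices with odd degree:
  All vertices have even degree (0 odd-degree vertices)

Step 3: Apply Euler's theorem:
  - Eulerian circuit exists iff graph is connected and all vertices have even degree
  - Eulerian path exists iff graph is connected and has 0 or 2 odd-degree vertices

Graph is connected with 0 odd-degree vertices.
Both Eulerian circuit and Eulerian path exist.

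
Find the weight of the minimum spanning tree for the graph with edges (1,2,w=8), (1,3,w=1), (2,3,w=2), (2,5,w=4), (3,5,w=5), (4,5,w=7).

Apply Kruskal's algorithm (sort edges by weight, add if no cycle):

Sorted edges by weight:
  (1,3) w=1
  (2,3) w=2
  (2,5) w=4
  (3,5) w=5
  (4,5) w=7
  (1,2) w=8

Add edge (1,3) w=1 -- no cycle. Running total: 1
Add edge (2,3) w=2 -- no cycle. Running total: 3
Add edge (2,5) w=4 -- no cycle. Running total: 7
Skip edge (3,5) w=5 -- would create cycle
Add edge (4,5) w=7 -- no cycle. Running total: 14

MST edges: (1,3,w=1), (2,3,w=2), (2,5,w=4), (4,5,w=7)
Total MST weight: 1 + 2 + 4 + 7 = 14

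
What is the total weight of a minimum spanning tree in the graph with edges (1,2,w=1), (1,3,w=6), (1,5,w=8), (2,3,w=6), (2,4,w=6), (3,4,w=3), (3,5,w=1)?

Apply Kruskal's algorithm (sort edges by weight, add if no cycle):

Sorted edges by weight:
  (1,2) w=1
  (3,5) w=1
  (3,4) w=3
  (1,3) w=6
  (2,4) w=6
  (2,3) w=6
  (1,5) w=8

Add edge (1,2) w=1 -- no cycle. Running total: 1
Add edge (3,5) w=1 -- no cycle. Running total: 2
Add edge (3,4) w=3 -- no cycle. Running total: 5
Add edge (1,3) w=6 -- no cycle. Running total: 11

MST edges: (1,2,w=1), (3,5,w=1), (3,4,w=3), (1,3,w=6)
Total MST weight: 1 + 1 + 3 + 6 = 11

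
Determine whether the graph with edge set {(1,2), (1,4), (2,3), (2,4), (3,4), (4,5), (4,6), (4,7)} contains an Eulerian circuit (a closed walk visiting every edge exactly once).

Step 1: Find the degree of each vertex:
  deg(1) = 2
  deg(2) = 3
  deg(3) = 2
  deg(4) = 6
  deg(5) = 1
  deg(6) = 1
  deg(7) = 1

Step 2: Count vertices with odd degree:
  Odd-degree vertices: 2, 5, 6, 7 (4 total)

Step 3: Apply Euler's theorem:
  - Eulerian circuit exists iff graph is connected and all vertices have even degree
  - Eulerian path exists iff graph is connected and has 0 or 2 odd-degree vertices

Graph has 4 odd-degree vertices (need 0 or 2).
Neither Eulerian path nor Eulerian circuit exists.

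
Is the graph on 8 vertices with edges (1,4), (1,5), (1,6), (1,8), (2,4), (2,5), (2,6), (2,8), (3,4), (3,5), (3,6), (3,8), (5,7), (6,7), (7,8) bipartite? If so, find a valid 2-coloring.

Step 1: Attempt 2-coloring using BFS:
  Start at vertex 1, assign color 0
  Color vertex 4 with color 1 (neighbor of 1)
  Color vertex 5 with color 1 (neighbor of 1)
  Color vertex 6 with color 1 (neighbor of 1)
  Color vertex 8 with color 1 (neighbor of 1)
  Color vertex 2 with color 0 (neighbor of 4)
  Color vertex 3 with color 0 (neighbor of 4)
  Color vertex 7 with color 0 (neighbor of 5)

Step 2: 2-coloring succeeded. No conflicts found.
  Set A (color 0): {1, 2, 3, 7}
  Set B (color 1): {4, 5, 6, 8}

The graph is bipartite with partition {1, 2, 3, 7}, {4, 5, 6, 8}.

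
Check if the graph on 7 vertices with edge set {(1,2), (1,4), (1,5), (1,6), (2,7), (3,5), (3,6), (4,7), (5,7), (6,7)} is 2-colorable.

Step 1: Attempt 2-coloring using BFS:
  Start at vertex 1, assign color 0
  Color vertex 2 with color 1 (neighbor of 1)
  Color vertex 4 with color 1 (neighbor of 1)
  Color vertex 5 with color 1 (neighbor of 1)
  Color vertex 6 with color 1 (neighbor of 1)
  Color vertex 7 with color 0 (neighbor of 2)
  Color vertex 3 with color 0 (neighbor of 5)

Step 2: 2-coloring succeeded. No conflicts found.
  Set A (color 0): {1, 3, 7}
  Set B (color 1): {2, 4, 5, 6}

The graph is bipartite with partition {1, 3, 7}, {2, 4, 5, 6}.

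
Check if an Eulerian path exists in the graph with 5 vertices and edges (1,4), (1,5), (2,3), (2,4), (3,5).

Step 1: Find the degree of each vertex:
  deg(1) = 2
  deg(2) = 2
  deg(3) = 2
  deg(4) = 2
  deg(5) = 2

Step 2: Count vertices with odd degree:
  All vertices have even degree (0 odd-degree vertices)

Step 3: Apply Euler's theorem:
  - Eulerian circuit exists iff graph is connected and all vertices have even degree
  - Eulerian path exists iff graph is connected and has 0 or 2 odd-degree vertices

Graph is connected with 0 odd-degree vertices.
Both Eulerian circuit and Eulerian path exist.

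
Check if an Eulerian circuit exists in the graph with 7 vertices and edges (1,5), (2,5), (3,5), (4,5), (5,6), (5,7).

Step 1: Find the degree of each vertex:
  deg(1) = 1
  deg(2) = 1
  deg(3) = 1
  deg(4) = 1
  deg(5) = 6
  deg(6) = 1
  deg(7) = 1

Step 2: Count vertices with odd degree:
  Odd-degree vertices: 1, 2, 3, 4, 6, 7 (6 total)

Step 3: Apply Euler's theorem:
  - Eulerian circuit exists iff graph is connected and all vertices have even degree
  - Eulerian path exists iff graph is connected and has 0 or 2 odd-degree vertices

Graph has 6 odd-degree vertices (need 0 or 2).
Neither Eulerian path nor Eulerian circuit exists.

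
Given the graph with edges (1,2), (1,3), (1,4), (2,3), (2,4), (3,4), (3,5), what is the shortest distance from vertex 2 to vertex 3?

Step 1: Build adjacency list:
  1: 2, 3, 4
  2: 1, 3, 4
  3: 1, 2, 4, 5
  4: 1, 2, 3
  5: 3

Step 2: BFS from vertex 2 to find shortest path to 3:
  vertex 1 reached at distance 1
  vertex 3 reached at distance 1

Step 3: Shortest path: 2 -> 3
Path length: 1 edge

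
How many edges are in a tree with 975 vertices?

A tree on n vertices always has exactly n - 1 edges.
For n = 975: edges = 975 - 1 = 974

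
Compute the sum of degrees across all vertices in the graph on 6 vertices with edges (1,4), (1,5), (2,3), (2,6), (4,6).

Step 1: Count edges incident to each vertex:
  deg(1) = 2 (neighbors: 4, 5)
  deg(2) = 2 (neighbors: 3, 6)
  deg(3) = 1 (neighbors: 2)
  deg(4) = 2 (neighbors: 1, 6)
  deg(5) = 1 (neighbors: 1)
  deg(6) = 2 (neighbors: 2, 4)

Step 2: Sum all degrees:
  2 + 2 + 1 + 2 + 1 + 2 = 10

Verification: sum of degrees = 2 * |E| = 2 * 5 = 10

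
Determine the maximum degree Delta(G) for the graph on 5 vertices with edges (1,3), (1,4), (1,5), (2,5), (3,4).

Step 1: Count edges incident to each vertex:
  deg(1) = 3 (neighbors: 3, 4, 5)
  deg(2) = 1 (neighbors: 5)
  deg(3) = 2 (neighbors: 1, 4)
  deg(4) = 2 (neighbors: 1, 3)
  deg(5) = 2 (neighbors: 1, 2)

Step 2: Find maximum:
  max(3, 1, 2, 2, 2) = 3 (vertex 1)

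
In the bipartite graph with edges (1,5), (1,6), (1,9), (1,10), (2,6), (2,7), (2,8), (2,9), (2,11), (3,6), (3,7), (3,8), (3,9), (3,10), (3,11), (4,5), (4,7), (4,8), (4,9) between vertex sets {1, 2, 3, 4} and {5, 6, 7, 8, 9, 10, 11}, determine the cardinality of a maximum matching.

Step 1: List the neighbors of each left vertex:
  1: 5, 6, 9, 10
  2: 6, 7, 8, 9, 11
  3: 6, 7, 8, 9, 10, 11
  4: 5, 7, 8, 9

Step 2: Greedily match left vertices, then look for augmenting paths:
  Match 1 -- 5
  Match 2 -- 6
  Match 3 -- 7
  Match 4 -- 8
  No augmenting path remains.

Step 3: Verify this is maximum:
  Matching size 4 = min(|L|, |R|) = min(4, 7), which is an upper bound, so this matching is maximum.

Maximum matching: {(1,5), (2,6), (3,7), (4,8)}
Size: 4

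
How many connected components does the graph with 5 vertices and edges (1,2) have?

Step 1: Build adjacency list from edges:
  1: 2
  2: 1
  3: (none)
  4: (none)
  5: (none)

Step 2: Run BFS/DFS from vertex 1:
  Visited: {1, 2}
  Reached 2 of 5 vertices

Step 3: Only 2 of 5 vertices reached. Graph is disconnected.
Connected components: {1, 2}, {3}, {4}, {5}
Number of connected components: 4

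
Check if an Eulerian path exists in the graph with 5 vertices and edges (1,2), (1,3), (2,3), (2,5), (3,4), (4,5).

Step 1: Find the degree of each vertex:
  deg(1) = 2
  deg(2) = 3
  deg(3) = 3
  deg(4) = 2
  deg(5) = 2

Step 2: Count vertices with odd degree:
  Odd-degree vertices: 2, 3 (2 total)

Step 3: Apply Euler's theorem:
  - Eulerian circuit exists iff graph is connected and all vertices have even degree
  - Eulerian path exists iff graph is connected and has 0 or 2 odd-degree vertices

Graph is connected with exactly 2 odd-degree vertices (2, 3).
Eulerian path exists (starting and ending at the odd-degree vertices), but no Eulerian circuit.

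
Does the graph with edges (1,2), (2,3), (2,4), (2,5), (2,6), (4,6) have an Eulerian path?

Step 1: Find the degree of each vertex:
  deg(1) = 1
  deg(2) = 5
  deg(3) = 1
  deg(4) = 2
  deg(5) = 1
  deg(6) = 2

Step 2: Count vertices with odd degree:
  Odd-degree vertices: 1, 2, 3, 5 (4 total)

Step 3: Apply Euler's theorem:
  - Eulerian circuit exists iff graph is connected and all vertices have even degree
  - Eulerian path exists iff graph is connected and has 0 or 2 odd-degree vertices

Graph has 4 odd-degree vertices (need 0 or 2).
Neither Eulerian path nor Eulerian circuit exists.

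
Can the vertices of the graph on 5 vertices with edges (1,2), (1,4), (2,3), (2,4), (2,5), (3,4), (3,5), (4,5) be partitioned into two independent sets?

Step 1: Attempt 2-coloring using BFS:
  Start at vertex 1, assign color 0
  Color vertex 2 with color 1 (neighbor of 1)
  Color vertex 4 with color 1 (neighbor of 1)
  Color vertex 3 with color 0 (neighbor of 2)

Step 2: Conflict found! Vertices 2 and 4 are adjacent but have the same color.
This means the graph contains an odd cycle.

The graph is NOT bipartite.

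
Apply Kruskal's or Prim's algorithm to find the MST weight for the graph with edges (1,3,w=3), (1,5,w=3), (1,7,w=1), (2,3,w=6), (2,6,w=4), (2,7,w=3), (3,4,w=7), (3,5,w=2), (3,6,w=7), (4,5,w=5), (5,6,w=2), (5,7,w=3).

Apply Kruskal's algorithm (sort edges by weight, add if no cycle):

Sorted edges by weight:
  (1,7) w=1
  (3,5) w=2
  (5,6) w=2
  (1,5) w=3
  (1,3) w=3
  (2,7) w=3
  (5,7) w=3
  (2,6) w=4
  (4,5) w=5
  (2,3) w=6
  (3,4) w=7
  (3,6) w=7

Add edge (1,7) w=1 -- no cycle. Running total: 1
Add edge (3,5) w=2 -- no cycle. Running total: 3
Add edge (5,6) w=2 -- no cycle. Running total: 5
Add edge (1,5) w=3 -- no cycle. Running total: 8
Skip edge (1,3) w=3 -- would create cycle
Add edge (2,7) w=3 -- no cycle. Running total: 11
Skip edge (5,7) w=3 -- would create cycle
Skip edge (2,6) w=4 -- would create cycle
Add edge (4,5) w=5 -- no cycle. Running total: 16

MST edges: (1,7,w=1), (3,5,w=2), (5,6,w=2), (1,5,w=3), (2,7,w=3), (4,5,w=5)
Total MST weight: 1 + 2 + 2 + 3 + 3 + 5 = 16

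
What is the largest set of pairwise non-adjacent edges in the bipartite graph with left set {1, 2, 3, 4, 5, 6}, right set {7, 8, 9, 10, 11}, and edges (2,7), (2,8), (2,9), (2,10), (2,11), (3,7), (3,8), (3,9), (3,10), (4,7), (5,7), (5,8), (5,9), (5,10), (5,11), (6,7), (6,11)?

Step 1: List the neighbors of each left vertex:
  1: (none)
  2: 7, 8, 9, 10, 11
  3: 7, 8, 9, 10
  4: 7
  5: 7, 8, 9, 10, 11
  6: 7, 11

Step 2: Greedily match left vertices, then look for augmenting paths:
  Match 2 -- 10
  Match 3 -- 8
  Match 4 -- 7
  Match 5 -- 9
  Match 6 -- 11
  No augmenting path remains.

Step 3: Verify this is maximum:
  Matching size 5 = min(|L|, |R|) = min(6, 5), which is an upper bound, so this matching is maximum.

Maximum matching: {(2,10), (3,8), (4,7), (5,9), (6,11)}
Size: 5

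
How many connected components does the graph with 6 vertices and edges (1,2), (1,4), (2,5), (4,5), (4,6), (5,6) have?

Step 1: Build adjacency list from edges:
  1: 2, 4
  2: 1, 5
  3: (none)
  4: 1, 5, 6
  5: 2, 4, 6
  6: 4, 5

Step 2: Run BFS/DFS from vertex 1:
  Visited: {1, 2, 4, 5, 6}
  Reached 5 of 6 vertices

Step 3: Only 5 of 6 vertices reached. Graph is disconnected.
Connected components: {1, 2, 4, 5, 6}, {3}
Number of connected components: 2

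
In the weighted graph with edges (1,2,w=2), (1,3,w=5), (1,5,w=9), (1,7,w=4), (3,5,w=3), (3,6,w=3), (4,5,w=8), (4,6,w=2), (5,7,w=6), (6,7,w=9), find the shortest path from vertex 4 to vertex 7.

Step 1: Build adjacency list with weights:
  1: 2(w=2), 3(w=5), 5(w=9), 7(w=4)
  2: 1(w=2)
  3: 1(w=5), 5(w=3), 6(w=3)
  4: 5(w=8), 6(w=2)
  5: 1(w=9), 3(w=3), 4(w=8), 7(w=6)
  6: 3(w=3), 4(w=2), 7(w=9)
  7: 1(w=4), 5(w=6), 6(w=9)

Step 2: Apply Dijkstra's algorithm from vertex 4:
  Visit vertex 4 (distance=0)
    Update dist[5] = 8
    Update dist[6] = 2
  Visit vertex 6 (distance=2)
    Update dist[3] = 5
    Update dist[7] = 11
  Visit vertex 3 (distance=5)
    Update dist[1] = 10
  Visit vertex 5 (distance=8)
  Visit vertex 1 (distance=10)
    Update dist[2] = 12
  Visit vertex 7 (distance=11)

Step 3: Shortest path: 4 -> 6 -> 7
Total weight: 2 + 9 = 11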